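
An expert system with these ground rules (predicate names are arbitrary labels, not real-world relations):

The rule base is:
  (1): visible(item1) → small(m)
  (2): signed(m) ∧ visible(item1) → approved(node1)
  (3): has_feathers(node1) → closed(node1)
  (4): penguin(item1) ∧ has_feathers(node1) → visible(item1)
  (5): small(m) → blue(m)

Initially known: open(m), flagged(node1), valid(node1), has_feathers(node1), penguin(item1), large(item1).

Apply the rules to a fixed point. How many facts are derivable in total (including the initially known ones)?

Round 1: (3) [has_feathers(node1) → closed(node1)]; (4) [penguin(item1) ∧ has_feathers(node1) → visible(item1)]. New: closed(node1), visible(item1).
Round 2: (1) [visible(item1) → small(m)]. New: small(m).
Round 3: (5) [small(m) → blue(m)]. New: blue(m).
Closure: {blue(m), closed(node1), flagged(node1), has_feathers(node1), large(item1), open(m), penguin(item1), small(m), valid(node1), visible(item1)} — 10 facts.

10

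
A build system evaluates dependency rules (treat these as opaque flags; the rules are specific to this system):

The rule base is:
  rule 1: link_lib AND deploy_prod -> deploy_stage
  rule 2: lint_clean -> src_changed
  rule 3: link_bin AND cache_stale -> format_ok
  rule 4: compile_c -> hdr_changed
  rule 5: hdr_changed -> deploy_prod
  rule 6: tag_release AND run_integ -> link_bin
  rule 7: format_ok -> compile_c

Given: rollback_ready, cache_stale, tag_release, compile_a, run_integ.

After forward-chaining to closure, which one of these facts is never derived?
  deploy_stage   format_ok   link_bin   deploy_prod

deploy_stage

Round 1: rule 6 [tag_release AND run_integ -> link_bin]. Adds link_bin.
Round 2: rule 3 [link_bin AND cache_stale -> format_ok]. Adds format_ok.
Round 3: rule 7 [format_ok -> compile_c]. Adds compile_c.
Round 4: rule 4 [compile_c -> hdr_changed]. Adds hdr_changed.
Round 5: rule 5 [hdr_changed -> deploy_prod]. Adds deploy_prod.
Derived: format_ok (round 2), link_bin (round 1), deploy_prod (round 5). deploy_stage never appears in any round.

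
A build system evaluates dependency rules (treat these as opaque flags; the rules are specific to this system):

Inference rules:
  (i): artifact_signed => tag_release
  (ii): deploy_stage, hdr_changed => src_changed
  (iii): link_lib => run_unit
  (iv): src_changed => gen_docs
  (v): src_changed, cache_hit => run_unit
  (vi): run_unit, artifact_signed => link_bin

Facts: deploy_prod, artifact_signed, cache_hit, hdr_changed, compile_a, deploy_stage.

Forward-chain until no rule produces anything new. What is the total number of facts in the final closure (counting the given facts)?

Round 1: (i) [artifact_signed => tag_release]; (ii) [deploy_stage, hdr_changed => src_changed]. New: tag_release, src_changed.
Round 2: (iv) [src_changed => gen_docs]; (v) [src_changed, cache_hit => run_unit]. New: gen_docs, run_unit.
Round 3: (vi) [run_unit, artifact_signed => link_bin]. New: link_bin.
Closure: {artifact_signed, cache_hit, compile_a, deploy_prod, deploy_stage, gen_docs, hdr_changed, link_bin, run_unit, src_changed, tag_release} — 11 facts.

11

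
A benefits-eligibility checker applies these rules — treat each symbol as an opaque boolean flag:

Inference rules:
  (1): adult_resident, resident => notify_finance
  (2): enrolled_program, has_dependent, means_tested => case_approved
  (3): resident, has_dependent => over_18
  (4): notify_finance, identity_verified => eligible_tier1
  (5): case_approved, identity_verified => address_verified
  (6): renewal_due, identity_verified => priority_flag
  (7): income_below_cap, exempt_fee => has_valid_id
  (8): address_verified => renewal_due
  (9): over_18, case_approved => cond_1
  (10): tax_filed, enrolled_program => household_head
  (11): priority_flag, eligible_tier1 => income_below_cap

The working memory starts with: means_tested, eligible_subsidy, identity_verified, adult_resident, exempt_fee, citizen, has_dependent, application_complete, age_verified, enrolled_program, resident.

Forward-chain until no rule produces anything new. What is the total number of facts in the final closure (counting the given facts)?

21

Round 1 — (1), (2), (3), derive notify_finance, case_approved, over_18.
Round 2 — (4), (5), (9), derive eligible_tier1, address_verified, cond_1.
Round 3 — (8), derive renewal_due.
Round 4 — (6), derive priority_flag.
Round 5 — (11), derive income_below_cap.
Round 6 — (7), derive has_valid_id.
Closure: {address_verified, adult_resident, age_verified, application_complete, case_approved, citizen, cond_1, eligible_subsidy, eligible_tier1, enrolled_program, exempt_fee, has_dependent, has_valid_id, identity_verified, income_below_cap, means_tested, notify_finance, over_18, priority_flag, renewal_due, resident} — 21 facts.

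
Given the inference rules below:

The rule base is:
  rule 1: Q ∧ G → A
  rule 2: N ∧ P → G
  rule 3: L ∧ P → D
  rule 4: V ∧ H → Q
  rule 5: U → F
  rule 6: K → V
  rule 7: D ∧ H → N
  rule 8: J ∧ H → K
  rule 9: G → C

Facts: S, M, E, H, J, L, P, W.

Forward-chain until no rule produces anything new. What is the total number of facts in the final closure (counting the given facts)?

[1] rule 3 [L ∧ P → D]; rule 8 [J ∧ H → K]. ⇒ new: D, K.
[2] rule 6 [K → V]; rule 7 [D ∧ H → N]. ⇒ new: V, N.
[3] rule 2 [N ∧ P → G]; rule 4 [V ∧ H → Q]. ⇒ new: G, Q.
[4] rule 1 [Q ∧ G → A]; rule 9 [G → C]. ⇒ new: A, C.
Closure: {A, C, D, E, G, H, J, K, L, M, N, P, Q, S, V, W} — 16 facts.

16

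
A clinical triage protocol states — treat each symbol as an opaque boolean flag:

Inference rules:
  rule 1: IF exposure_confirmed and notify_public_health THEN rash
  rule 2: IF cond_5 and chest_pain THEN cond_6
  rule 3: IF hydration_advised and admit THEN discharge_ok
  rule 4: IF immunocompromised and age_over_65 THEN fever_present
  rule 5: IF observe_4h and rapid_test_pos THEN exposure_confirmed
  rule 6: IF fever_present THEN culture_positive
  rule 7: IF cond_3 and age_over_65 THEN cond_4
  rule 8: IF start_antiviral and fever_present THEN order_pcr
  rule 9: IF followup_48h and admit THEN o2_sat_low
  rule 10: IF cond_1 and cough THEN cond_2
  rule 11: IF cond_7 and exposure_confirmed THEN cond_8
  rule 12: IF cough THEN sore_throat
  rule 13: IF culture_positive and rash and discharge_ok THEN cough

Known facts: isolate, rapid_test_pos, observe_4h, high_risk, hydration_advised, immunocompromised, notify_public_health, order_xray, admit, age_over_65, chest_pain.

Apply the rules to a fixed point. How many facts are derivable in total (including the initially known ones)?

18

Round 1 fires rule 3, rule 4, rule 5, giving discharge_ok, fever_present, exposure_confirmed.
Round 2 fires rule 1, rule 6, giving rash, culture_positive.
Round 3 fires rule 13, giving cough.
Round 4 fires rule 12, giving sore_throat.
Closure: {admit, age_over_65, chest_pain, cough, culture_positive, discharge_ok, exposure_confirmed, fever_present, high_risk, hydration_advised, immunocompromised, isolate, notify_public_health, observe_4h, order_xray, rapid_test_pos, rash, sore_throat} — 18 facts.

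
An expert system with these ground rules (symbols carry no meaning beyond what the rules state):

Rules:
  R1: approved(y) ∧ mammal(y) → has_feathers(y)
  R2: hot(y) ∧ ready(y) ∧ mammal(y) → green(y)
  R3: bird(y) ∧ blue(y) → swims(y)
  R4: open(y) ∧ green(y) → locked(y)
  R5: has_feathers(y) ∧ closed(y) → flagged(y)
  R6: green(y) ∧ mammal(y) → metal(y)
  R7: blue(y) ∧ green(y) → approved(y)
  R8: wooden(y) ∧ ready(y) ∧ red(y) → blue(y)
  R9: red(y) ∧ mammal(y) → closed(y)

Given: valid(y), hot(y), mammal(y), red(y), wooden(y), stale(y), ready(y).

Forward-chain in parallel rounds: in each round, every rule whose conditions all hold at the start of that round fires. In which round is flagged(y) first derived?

[1] R2 [hot(y) ∧ ready(y) ∧ mammal(y) → green(y)]; R8 [wooden(y) ∧ ready(y) ∧ red(y) → blue(y)]; R9 [red(y) ∧ mammal(y) → closed(y)]. ⇒ new: green(y), blue(y), closed(y).
[2] R6 [green(y) ∧ mammal(y) → metal(y)]; R7 [blue(y) ∧ green(y) → approved(y)]. ⇒ new: metal(y), approved(y).
[3] R1 [approved(y) ∧ mammal(y) → has_feathers(y)]. ⇒ new: has_feathers(y).
[4] R5 [has_feathers(y) ∧ closed(y) → flagged(y)]. ⇒ new: flagged(y).
flagged(y) first appears in round 4.

4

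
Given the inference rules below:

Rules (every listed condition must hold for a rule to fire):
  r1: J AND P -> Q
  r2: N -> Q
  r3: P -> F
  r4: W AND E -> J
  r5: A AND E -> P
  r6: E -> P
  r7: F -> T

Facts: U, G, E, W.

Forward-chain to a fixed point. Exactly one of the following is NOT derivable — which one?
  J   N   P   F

Round 1 — r4, r6, derive J, P.
Round 2 — r1, r3, derive Q, F.
Round 3 — r7, derive T.
Derived: F (round 2), P (round 1), J (round 1). N never appears in any round.

N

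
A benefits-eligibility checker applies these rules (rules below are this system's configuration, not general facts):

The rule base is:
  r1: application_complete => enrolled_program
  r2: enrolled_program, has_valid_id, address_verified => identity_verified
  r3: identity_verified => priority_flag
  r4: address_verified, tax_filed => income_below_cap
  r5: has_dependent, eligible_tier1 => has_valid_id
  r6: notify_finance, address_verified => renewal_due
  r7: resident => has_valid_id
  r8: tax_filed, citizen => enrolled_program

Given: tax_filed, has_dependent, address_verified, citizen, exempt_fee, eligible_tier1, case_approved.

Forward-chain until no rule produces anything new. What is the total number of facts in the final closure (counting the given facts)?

12

[1] r4 [address_verified, tax_filed => income_below_cap]; r5 [has_dependent, eligible_tier1 => has_valid_id]; r8 [tax_filed, citizen => enrolled_program]. ⇒ new: income_below_cap, has_valid_id, enrolled_program.
[2] r2 [enrolled_program, has_valid_id, address_verified => identity_verified]. ⇒ new: identity_verified.
[3] r3 [identity_verified => priority_flag]. ⇒ new: priority_flag.
Closure: {address_verified, case_approved, citizen, eligible_tier1, enrolled_program, exempt_fee, has_dependent, has_valid_id, identity_verified, income_below_cap, priority_flag, tax_filed} — 12 facts.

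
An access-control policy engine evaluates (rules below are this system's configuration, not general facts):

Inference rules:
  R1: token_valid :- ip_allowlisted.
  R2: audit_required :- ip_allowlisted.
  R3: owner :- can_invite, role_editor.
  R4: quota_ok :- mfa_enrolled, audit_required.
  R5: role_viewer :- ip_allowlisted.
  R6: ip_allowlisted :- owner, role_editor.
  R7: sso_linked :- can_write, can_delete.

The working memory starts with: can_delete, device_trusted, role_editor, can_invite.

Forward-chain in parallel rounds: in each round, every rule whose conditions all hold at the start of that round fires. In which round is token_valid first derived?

Round 1 fires R3, giving owner.
Round 2 fires R6, giving ip_allowlisted.
Round 3 fires R1, R2, R5, giving token_valid, audit_required, role_viewer.
token_valid first appears in round 3.

3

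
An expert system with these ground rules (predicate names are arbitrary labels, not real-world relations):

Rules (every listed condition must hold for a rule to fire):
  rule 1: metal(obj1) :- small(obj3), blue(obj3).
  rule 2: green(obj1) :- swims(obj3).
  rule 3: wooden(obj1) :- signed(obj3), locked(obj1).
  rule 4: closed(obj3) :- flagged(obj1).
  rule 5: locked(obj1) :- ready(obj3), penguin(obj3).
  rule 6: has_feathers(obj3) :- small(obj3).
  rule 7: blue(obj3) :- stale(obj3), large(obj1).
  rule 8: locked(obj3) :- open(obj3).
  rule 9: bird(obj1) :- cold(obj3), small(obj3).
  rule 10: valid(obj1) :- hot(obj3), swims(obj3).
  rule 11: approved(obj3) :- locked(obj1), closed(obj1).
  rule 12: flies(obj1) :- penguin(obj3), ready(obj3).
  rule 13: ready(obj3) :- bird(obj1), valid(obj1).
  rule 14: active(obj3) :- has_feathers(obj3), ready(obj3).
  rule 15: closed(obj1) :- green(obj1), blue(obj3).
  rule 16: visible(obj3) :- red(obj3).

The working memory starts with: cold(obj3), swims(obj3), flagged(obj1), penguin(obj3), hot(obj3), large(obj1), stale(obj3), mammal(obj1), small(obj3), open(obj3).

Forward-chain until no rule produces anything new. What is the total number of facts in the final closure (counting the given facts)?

24

Round 1 — rule 2, rule 4, rule 6, rule 7, rule 8, rule 9, rule 10, derive green(obj1), closed(obj3), has_feathers(obj3), blue(obj3), locked(obj3), bird(obj1), valid(obj1).
Round 2 — rule 1, rule 13, rule 15, derive metal(obj1), ready(obj3), closed(obj1).
Round 3 — rule 5, rule 12, rule 14, derive locked(obj1), flies(obj1), active(obj3).
Round 4 — rule 11, derive approved(obj3).
Closure: {active(obj3), approved(obj3), bird(obj1), blue(obj3), closed(obj1), closed(obj3), cold(obj3), flagged(obj1), flies(obj1), green(obj1), has_feathers(obj3), hot(obj3), large(obj1), locked(obj1), locked(obj3), mammal(obj1), metal(obj1), open(obj3), penguin(obj3), ready(obj3), small(obj3), stale(obj3), swims(obj3), valid(obj1)} — 24 facts.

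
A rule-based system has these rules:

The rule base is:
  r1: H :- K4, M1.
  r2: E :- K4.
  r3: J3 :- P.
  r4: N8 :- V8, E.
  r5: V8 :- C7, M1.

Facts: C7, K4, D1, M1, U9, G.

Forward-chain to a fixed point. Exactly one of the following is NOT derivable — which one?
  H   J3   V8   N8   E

Round 1 fires r1, r2, r5, giving H, E, V8.
Round 2 fires r4, giving N8.
Derived: V8 (round 1), H (round 1), E (round 1), N8 (round 2). J3 never appears in any round.

J3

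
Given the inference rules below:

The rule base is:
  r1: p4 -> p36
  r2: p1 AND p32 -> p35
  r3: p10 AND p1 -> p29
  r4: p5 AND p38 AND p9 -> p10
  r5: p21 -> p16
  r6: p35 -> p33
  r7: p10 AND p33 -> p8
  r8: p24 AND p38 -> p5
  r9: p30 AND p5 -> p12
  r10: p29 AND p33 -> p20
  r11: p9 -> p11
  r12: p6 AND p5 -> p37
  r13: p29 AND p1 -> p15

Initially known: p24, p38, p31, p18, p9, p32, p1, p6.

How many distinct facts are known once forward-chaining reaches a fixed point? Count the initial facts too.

Round 1: r2 [p1 AND p32 -> p35]; r8 [p24 AND p38 -> p5]; r11 [p9 -> p11]. Adds p35, p5, p11.
Round 2: r4 [p5 AND p38 AND p9 -> p10]; r6 [p35 -> p33]; r12 [p6 AND p5 -> p37]. Adds p10, p33, p37.
Round 3: r3 [p10 AND p1 -> p29]; r7 [p10 AND p33 -> p8]. Adds p29, p8.
Round 4: r10 [p29 AND p33 -> p20]; r13 [p29 AND p1 -> p15]. Adds p20, p15.
Closure: {p1, p10, p11, p15, p18, p20, p24, p29, p31, p32, p33, p35, p37, p38, p5, p6, p8, p9} — 18 facts.

18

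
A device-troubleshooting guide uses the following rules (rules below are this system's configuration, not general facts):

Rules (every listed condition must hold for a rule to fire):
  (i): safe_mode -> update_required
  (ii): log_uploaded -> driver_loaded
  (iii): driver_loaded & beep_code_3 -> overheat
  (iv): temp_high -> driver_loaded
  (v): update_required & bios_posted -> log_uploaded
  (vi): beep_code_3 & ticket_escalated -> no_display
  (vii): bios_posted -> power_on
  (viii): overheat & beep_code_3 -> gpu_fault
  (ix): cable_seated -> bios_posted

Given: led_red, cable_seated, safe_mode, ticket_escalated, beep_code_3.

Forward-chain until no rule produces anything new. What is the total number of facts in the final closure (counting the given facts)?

13

Round 1: (i) [safe_mode -> update_required]; (vi) [beep_code_3 & ticket_escalated -> no_display]; (ix) [cable_seated -> bios_posted]. New: update_required, no_display, bios_posted.
Round 2: (v) [update_required & bios_posted -> log_uploaded]; (vii) [bios_posted -> power_on]. New: log_uploaded, power_on.
Round 3: (ii) [log_uploaded -> driver_loaded]. New: driver_loaded.
Round 4: (iii) [driver_loaded & beep_code_3 -> overheat]. New: overheat.
Round 5: (viii) [overheat & beep_code_3 -> gpu_fault]. New: gpu_fault.
Closure: {beep_code_3, bios_posted, cable_seated, driver_loaded, gpu_fault, led_red, log_uploaded, no_display, overheat, power_on, safe_mode, ticket_escalated, update_required} — 13 facts.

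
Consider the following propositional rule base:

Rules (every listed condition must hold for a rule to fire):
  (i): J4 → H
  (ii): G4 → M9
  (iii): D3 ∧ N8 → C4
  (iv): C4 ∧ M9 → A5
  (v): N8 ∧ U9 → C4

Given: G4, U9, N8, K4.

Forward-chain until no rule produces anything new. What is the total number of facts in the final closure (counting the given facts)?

Round 1 — (ii), (v), derive M9, C4.
Round 2 — (iv), derive A5.
Closure: {A5, C4, G4, K4, M9, N8, U9} — 7 facts.

7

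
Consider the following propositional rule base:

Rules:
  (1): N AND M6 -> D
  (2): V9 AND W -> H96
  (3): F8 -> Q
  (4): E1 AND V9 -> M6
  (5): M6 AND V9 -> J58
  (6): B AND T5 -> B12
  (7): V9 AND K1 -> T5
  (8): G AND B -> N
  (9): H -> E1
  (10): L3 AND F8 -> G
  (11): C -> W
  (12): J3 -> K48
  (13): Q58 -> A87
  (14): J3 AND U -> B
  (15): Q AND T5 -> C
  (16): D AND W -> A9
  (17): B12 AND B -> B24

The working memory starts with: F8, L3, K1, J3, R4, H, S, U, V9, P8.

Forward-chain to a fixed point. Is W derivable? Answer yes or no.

yes

Round 1 — (3), (7), (9), (10), (12), (14), derive Q, T5, E1, G, K48, B.
Round 2 — (4), (6), (8), (15), derive M6, B12, N, C.
Round 3 — (1), (5), (11), (17), derive D, J58, W, B24.
Round 4 — (2), (16), derive H96, A9.
W appears in round 3, so it is derivable.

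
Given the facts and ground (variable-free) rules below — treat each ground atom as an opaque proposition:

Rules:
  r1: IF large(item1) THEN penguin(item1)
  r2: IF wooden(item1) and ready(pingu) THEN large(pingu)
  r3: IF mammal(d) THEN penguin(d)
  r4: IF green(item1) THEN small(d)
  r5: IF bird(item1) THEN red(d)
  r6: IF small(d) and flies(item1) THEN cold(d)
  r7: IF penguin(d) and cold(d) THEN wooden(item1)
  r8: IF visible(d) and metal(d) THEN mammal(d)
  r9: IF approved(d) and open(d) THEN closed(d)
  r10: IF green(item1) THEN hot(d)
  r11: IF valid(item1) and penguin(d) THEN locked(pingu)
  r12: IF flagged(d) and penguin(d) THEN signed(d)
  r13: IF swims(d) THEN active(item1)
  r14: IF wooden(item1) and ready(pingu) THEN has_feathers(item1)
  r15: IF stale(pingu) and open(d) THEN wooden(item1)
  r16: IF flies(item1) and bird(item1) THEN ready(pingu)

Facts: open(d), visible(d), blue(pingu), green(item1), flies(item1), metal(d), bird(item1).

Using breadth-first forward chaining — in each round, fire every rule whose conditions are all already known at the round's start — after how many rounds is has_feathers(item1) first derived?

Round 1: r4 [IF green(item1) THEN small(d)]; r5 [IF bird(item1) THEN red(d)]; r8 [IF visible(d) and metal(d) THEN mammal(d)]; r10 [IF green(item1) THEN hot(d)]; r16 [IF flies(item1) and bird(item1) THEN ready(pingu)]. Adds small(d), red(d), mammal(d), hot(d), ready(pingu).
Round 2: r3 [IF mammal(d) THEN penguin(d)]; r6 [IF small(d) and flies(item1) THEN cold(d)]. Adds penguin(d), cold(d).
Round 3: r7 [IF penguin(d) and cold(d) THEN wooden(item1)]. Adds wooden(item1).
Round 4: r2 [IF wooden(item1) and ready(pingu) THEN large(pingu)]; r14 [IF wooden(item1) and ready(pingu) THEN has_feathers(item1)]. Adds large(pingu), has_feathers(item1).
has_feathers(item1) first appears in round 4.

4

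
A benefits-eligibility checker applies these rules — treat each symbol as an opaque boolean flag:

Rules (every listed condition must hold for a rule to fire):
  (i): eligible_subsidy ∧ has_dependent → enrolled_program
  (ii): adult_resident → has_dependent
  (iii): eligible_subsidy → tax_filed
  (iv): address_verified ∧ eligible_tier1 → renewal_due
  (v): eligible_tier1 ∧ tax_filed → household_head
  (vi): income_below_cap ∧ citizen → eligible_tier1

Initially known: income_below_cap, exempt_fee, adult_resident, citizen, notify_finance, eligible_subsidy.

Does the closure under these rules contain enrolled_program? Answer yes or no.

yes

Round 1: (ii) [adult_resident → has_dependent]; (iii) [eligible_subsidy → tax_filed]; (vi) [income_below_cap ∧ citizen → eligible_tier1]. Adds has_dependent, tax_filed, eligible_tier1.
Round 2: (i) [eligible_subsidy ∧ has_dependent → enrolled_program]; (v) [eligible_tier1 ∧ tax_filed → household_head]. Adds enrolled_program, household_head.
enrolled_program appears in round 2, so it is derivable.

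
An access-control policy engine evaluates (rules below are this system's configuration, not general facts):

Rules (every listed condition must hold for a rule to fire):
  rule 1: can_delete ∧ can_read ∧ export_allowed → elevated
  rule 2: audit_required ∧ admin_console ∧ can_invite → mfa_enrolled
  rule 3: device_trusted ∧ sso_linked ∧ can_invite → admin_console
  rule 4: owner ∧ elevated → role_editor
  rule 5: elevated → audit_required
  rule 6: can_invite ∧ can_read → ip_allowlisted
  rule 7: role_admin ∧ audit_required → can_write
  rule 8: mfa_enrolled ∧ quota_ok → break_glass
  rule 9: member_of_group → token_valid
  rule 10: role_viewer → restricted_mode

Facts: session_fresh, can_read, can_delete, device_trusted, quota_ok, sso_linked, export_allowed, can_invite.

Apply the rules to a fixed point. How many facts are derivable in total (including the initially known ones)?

Round 1 fires rule 1, rule 3, rule 6, giving elevated, admin_console, ip_allowlisted.
Round 2 fires rule 5, giving audit_required.
Round 3 fires rule 2, giving mfa_enrolled.
Round 4 fires rule 8, giving break_glass.
Closure: {admin_console, audit_required, break_glass, can_delete, can_invite, can_read, device_trusted, elevated, export_allowed, ip_allowlisted, mfa_enrolled, quota_ok, session_fresh, sso_linked} — 14 facts.

14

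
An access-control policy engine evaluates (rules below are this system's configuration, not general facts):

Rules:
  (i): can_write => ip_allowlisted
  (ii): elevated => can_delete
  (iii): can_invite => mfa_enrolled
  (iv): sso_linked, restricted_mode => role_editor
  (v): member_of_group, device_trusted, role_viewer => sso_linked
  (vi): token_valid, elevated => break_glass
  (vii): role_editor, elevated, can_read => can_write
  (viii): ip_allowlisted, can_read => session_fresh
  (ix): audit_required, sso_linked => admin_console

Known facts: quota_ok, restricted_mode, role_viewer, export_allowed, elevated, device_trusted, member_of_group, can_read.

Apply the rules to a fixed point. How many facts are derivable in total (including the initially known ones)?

Round 1 fires (ii), (v), giving can_delete, sso_linked.
Round 2 fires (iv), giving role_editor.
Round 3 fires (vii), giving can_write.
Round 4 fires (i), giving ip_allowlisted.
Round 5 fires (viii), giving session_fresh.
Closure: {can_delete, can_read, can_write, device_trusted, elevated, export_allowed, ip_allowlisted, member_of_group, quota_ok, restricted_mode, role_editor, role_viewer, session_fresh, sso_linked} — 14 facts.

14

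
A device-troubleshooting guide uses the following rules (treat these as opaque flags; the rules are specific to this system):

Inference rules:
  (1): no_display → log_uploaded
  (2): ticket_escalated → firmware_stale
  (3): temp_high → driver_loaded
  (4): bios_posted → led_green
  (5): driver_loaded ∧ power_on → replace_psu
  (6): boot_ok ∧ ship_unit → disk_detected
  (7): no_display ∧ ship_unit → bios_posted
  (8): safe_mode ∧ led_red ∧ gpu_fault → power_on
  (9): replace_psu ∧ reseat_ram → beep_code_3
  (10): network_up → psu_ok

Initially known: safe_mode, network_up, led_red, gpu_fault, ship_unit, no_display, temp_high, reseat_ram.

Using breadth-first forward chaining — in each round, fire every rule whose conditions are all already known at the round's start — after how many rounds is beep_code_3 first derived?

3

Round 1 fires (1), (3), (7), (8), (10), giving log_uploaded, driver_loaded, bios_posted, power_on, psu_ok.
Round 2 fires (4), (5), giving led_green, replace_psu.
Round 3 fires (9), giving beep_code_3.
beep_code_3 first appears in round 3.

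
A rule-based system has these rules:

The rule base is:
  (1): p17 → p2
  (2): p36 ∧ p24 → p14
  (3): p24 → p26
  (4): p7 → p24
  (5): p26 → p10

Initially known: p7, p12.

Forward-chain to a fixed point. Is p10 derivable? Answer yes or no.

Round 1 fires (4), giving p24.
Round 2 fires (3), giving p26.
Round 3 fires (5), giving p10.
p10 appears in round 3, so it is derivable.

yes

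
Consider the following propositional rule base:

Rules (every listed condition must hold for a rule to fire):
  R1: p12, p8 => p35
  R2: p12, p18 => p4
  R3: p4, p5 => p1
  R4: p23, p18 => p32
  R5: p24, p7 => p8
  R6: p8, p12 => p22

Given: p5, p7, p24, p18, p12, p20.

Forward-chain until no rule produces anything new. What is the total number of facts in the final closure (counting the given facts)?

Round 1: R2 [p12, p18 => p4]; R5 [p24, p7 => p8]. Adds p4, p8.
Round 2: R1 [p12, p8 => p35]; R3 [p4, p5 => p1]; R6 [p8, p12 => p22]. Adds p35, p1, p22.
Closure: {p1, p12, p18, p20, p22, p24, p35, p4, p5, p7, p8} — 11 facts.

11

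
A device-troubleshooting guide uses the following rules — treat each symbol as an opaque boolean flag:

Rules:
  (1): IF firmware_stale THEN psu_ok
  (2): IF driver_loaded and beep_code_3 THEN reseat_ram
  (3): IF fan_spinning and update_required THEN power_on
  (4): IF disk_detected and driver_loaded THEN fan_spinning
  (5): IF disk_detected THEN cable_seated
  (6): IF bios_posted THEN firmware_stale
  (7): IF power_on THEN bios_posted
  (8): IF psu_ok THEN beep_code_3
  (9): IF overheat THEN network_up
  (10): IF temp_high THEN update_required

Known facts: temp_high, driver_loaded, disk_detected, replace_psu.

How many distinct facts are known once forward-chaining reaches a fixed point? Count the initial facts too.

13

[1] (4) [IF disk_detected and driver_loaded THEN fan_spinning]; (5) [IF disk_detected THEN cable_seated]; (10) [IF temp_high THEN update_required]. ⇒ new: fan_spinning, cable_seated, update_required.
[2] (3) [IF fan_spinning and update_required THEN power_on]. ⇒ new: power_on.
[3] (7) [IF power_on THEN bios_posted]. ⇒ new: bios_posted.
[4] (6) [IF bios_posted THEN firmware_stale]. ⇒ new: firmware_stale.
[5] (1) [IF firmware_stale THEN psu_ok]. ⇒ new: psu_ok.
[6] (8) [IF psu_ok THEN beep_code_3]. ⇒ new: beep_code_3.
[7] (2) [IF driver_loaded and beep_code_3 THEN reseat_ram]. ⇒ new: reseat_ram.
Closure: {beep_code_3, bios_posted, cable_seated, disk_detected, driver_loaded, fan_spinning, firmware_stale, power_on, psu_ok, replace_psu, reseat_ram, temp_high, update_required} — 13 facts.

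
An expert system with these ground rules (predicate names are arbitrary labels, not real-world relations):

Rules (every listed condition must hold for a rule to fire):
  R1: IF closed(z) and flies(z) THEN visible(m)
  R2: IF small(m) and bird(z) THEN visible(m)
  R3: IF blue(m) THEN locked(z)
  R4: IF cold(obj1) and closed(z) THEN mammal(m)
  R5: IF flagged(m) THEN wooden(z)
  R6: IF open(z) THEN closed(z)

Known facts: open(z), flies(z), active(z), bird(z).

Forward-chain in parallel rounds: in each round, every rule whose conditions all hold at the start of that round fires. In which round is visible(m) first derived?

Round 1 fires R6, giving closed(z).
Round 2 fires R1, giving visible(m).
visible(m) first appears in round 2.

2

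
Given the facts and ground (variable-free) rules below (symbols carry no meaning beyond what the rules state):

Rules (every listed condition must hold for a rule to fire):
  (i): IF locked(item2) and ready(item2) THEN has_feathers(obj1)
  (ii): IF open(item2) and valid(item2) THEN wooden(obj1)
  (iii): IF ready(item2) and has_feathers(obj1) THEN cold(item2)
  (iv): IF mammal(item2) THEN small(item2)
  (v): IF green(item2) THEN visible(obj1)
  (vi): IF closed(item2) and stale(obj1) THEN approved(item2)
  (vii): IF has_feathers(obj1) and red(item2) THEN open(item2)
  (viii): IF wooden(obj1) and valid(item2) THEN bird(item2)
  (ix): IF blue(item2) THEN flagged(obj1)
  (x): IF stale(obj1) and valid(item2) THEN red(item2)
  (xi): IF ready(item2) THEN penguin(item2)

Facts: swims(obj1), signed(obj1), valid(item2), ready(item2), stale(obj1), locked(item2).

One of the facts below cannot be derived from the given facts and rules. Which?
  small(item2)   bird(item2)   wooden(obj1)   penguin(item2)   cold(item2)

small(item2)

Round 1: (i) [IF locked(item2) and ready(item2) THEN has_feathers(obj1)]; (x) [IF stale(obj1) and valid(item2) THEN red(item2)]; (xi) [IF ready(item2) THEN penguin(item2)]. Adds has_feathers(obj1), red(item2), penguin(item2).
Round 2: (iii) [IF ready(item2) and has_feathers(obj1) THEN cold(item2)]; (vii) [IF has_feathers(obj1) and red(item2) THEN open(item2)]. Adds cold(item2), open(item2).
Round 3: (ii) [IF open(item2) and valid(item2) THEN wooden(obj1)]. Adds wooden(obj1).
Round 4: (viii) [IF wooden(obj1) and valid(item2) THEN bird(item2)]. Adds bird(item2).
Derived: penguin(item2) (round 1), cold(item2) (round 2), wooden(obj1) (round 3), bird(item2) (round 4). small(item2) never appears in any round.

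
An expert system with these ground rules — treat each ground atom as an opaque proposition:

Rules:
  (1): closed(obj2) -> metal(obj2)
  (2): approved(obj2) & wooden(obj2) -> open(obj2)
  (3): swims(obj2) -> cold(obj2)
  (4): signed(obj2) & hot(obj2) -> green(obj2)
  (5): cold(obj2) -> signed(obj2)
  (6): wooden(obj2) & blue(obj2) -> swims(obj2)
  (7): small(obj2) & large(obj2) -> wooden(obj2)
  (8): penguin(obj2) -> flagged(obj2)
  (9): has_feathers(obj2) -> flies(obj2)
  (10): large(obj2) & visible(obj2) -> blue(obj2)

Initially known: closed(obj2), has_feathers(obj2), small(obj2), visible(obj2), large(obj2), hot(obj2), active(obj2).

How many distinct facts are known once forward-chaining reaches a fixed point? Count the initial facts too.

15

Round 1 fires (1), (7), (9), (10), giving metal(obj2), wooden(obj2), flies(obj2), blue(obj2).
Round 2 fires (6), giving swims(obj2).
Round 3 fires (3), giving cold(obj2).
Round 4 fires (5), giving signed(obj2).
Round 5 fires (4), giving green(obj2).
Closure: {active(obj2), blue(obj2), closed(obj2), cold(obj2), flies(obj2), green(obj2), has_feathers(obj2), hot(obj2), large(obj2), metal(obj2), signed(obj2), small(obj2), swims(obj2), visible(obj2), wooden(obj2)} — 15 facts.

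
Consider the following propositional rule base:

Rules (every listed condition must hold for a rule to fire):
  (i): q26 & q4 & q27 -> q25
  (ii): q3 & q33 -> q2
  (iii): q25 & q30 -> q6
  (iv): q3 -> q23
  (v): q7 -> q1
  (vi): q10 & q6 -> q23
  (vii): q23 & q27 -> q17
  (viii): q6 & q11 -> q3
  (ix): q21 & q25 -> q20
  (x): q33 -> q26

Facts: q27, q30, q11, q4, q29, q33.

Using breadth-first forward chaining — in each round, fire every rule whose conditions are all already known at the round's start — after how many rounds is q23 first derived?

Round 1 fires (x), giving q26.
Round 2 fires (i), giving q25.
Round 3 fires (iii), giving q6.
Round 4 fires (viii), giving q3.
Round 5 fires (ii), (iv), giving q2, q23.
q23 first appears in round 5.

5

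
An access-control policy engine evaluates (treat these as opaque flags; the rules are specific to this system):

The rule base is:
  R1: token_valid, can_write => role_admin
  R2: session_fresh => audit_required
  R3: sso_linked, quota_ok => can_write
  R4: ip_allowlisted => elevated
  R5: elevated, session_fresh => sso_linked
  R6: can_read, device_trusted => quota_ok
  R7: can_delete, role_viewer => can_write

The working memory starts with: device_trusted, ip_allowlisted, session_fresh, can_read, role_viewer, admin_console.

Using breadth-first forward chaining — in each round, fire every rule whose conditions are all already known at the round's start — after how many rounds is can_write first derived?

Round 1 — R2, R4, R6, derive audit_required, elevated, quota_ok.
Round 2 — R5, derive sso_linked.
Round 3 — R3, derive can_write.
can_write first appears in round 3.

3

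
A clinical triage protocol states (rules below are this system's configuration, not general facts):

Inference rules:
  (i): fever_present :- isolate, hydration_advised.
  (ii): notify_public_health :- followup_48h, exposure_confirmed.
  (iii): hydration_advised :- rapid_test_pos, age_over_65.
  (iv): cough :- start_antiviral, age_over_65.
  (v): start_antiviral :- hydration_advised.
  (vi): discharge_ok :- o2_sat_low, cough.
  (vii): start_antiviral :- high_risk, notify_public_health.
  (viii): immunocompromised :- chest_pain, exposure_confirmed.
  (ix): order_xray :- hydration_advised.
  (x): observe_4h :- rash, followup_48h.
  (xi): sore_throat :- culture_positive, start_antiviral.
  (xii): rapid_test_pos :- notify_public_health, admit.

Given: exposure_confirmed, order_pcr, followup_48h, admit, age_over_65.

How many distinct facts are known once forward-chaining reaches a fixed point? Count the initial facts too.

Round 1 — (ii), derive notify_public_health.
Round 2 — (xii), derive rapid_test_pos.
Round 3 — (iii), derive hydration_advised.
Round 4 — (v), (ix), derive start_antiviral, order_xray.
Round 5 — (iv), derive cough.
Closure: {admit, age_over_65, cough, exposure_confirmed, followup_48h, hydration_advised, notify_public_health, order_pcr, order_xray, rapid_test_pos, start_antiviral} — 11 facts.

11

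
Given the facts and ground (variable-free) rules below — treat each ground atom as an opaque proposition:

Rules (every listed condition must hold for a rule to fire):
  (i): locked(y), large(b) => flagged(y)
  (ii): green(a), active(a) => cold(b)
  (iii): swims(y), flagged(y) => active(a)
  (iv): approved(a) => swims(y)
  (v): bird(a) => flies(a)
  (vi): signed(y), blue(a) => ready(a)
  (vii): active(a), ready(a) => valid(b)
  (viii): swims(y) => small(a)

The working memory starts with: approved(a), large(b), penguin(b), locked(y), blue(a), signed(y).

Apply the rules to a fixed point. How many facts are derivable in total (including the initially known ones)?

12

Round 1 — (i), (iv), (vi), derive flagged(y), swims(y), ready(a).
Round 2 — (iii), (viii), derive active(a), small(a).
Round 3 — (vii), derive valid(b).
Closure: {active(a), approved(a), blue(a), flagged(y), large(b), locked(y), penguin(b), ready(a), signed(y), small(a), swims(y), valid(b)} — 12 facts.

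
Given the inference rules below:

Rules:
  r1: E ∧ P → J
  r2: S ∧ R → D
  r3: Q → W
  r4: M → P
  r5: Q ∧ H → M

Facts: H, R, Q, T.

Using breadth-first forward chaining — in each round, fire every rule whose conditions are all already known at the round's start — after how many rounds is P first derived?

Round 1: r3 [Q → W]; r5 [Q ∧ H → M]. Adds W, M.
Round 2: r4 [M → P]. Adds P.
P first appears in round 2.

2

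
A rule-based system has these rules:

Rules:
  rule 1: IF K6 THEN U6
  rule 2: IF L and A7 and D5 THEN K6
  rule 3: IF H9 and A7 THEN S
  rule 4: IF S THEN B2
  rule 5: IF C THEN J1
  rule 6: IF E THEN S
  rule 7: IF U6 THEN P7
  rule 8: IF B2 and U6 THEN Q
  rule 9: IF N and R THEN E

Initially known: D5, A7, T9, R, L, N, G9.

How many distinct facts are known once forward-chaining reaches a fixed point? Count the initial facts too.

Round 1: rule 2 [IF L and A7 and D5 THEN K6]; rule 9 [IF N and R THEN E]. Adds K6, E.
Round 2: rule 1 [IF K6 THEN U6]; rule 6 [IF E THEN S]. Adds U6, S.
Round 3: rule 4 [IF S THEN B2]; rule 7 [IF U6 THEN P7]. Adds B2, P7.
Round 4: rule 8 [IF B2 and U6 THEN Q]. Adds Q.
Closure: {A7, B2, D5, E, G9, K6, L, N, P7, Q, R, S, T9, U6} — 14 facts.

14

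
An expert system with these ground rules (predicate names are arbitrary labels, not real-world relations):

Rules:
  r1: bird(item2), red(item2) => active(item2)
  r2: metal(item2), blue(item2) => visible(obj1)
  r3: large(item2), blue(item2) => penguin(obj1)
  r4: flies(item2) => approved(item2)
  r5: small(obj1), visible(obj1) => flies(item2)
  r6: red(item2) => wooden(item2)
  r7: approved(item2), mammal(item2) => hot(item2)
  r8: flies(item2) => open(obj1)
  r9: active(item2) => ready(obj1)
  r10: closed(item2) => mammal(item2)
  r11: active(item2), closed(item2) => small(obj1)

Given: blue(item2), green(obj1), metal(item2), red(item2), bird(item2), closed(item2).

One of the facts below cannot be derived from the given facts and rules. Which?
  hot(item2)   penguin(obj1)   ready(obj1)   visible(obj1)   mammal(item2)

penguin(obj1)

Round 1 — r1, r2, r6, r10, derive active(item2), visible(obj1), wooden(item2), mammal(item2).
Round 2 — r9, r11, derive ready(obj1), small(obj1).
Round 3 — r5, derive flies(item2).
Round 4 — r4, r8, derive approved(item2), open(obj1).
Round 5 — r7, derive hot(item2).
Derived: visible(obj1) (round 1), ready(obj1) (round 2), hot(item2) (round 5), mammal(item2) (round 1). penguin(obj1) never appears in any round.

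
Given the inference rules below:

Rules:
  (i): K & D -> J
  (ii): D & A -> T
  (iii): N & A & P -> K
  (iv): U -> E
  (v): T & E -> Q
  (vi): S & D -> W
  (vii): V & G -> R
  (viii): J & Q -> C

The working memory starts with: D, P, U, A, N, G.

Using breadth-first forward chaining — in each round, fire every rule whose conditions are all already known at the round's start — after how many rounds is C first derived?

[1] (ii) [D & A -> T]; (iii) [N & A & P -> K]; (iv) [U -> E]. ⇒ new: T, K, E.
[2] (i) [K & D -> J]; (v) [T & E -> Q]. ⇒ new: J, Q.
[3] (viii) [J & Q -> C]. ⇒ new: C.
C first appears in round 3.

3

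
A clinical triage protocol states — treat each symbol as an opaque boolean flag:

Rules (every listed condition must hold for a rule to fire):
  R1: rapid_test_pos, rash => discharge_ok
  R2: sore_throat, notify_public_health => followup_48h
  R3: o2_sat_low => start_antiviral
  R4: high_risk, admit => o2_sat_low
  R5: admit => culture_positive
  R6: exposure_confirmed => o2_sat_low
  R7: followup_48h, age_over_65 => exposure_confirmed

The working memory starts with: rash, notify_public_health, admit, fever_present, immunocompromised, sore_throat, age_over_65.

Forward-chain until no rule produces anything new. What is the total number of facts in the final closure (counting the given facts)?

Round 1 fires R2, R5, giving followup_48h, culture_positive.
Round 2 fires R7, giving exposure_confirmed.
Round 3 fires R6, giving o2_sat_low.
Round 4 fires R3, giving start_antiviral.
Closure: {admit, age_over_65, culture_positive, exposure_confirmed, fever_present, followup_48h, immunocompromised, notify_public_health, o2_sat_low, rash, sore_throat, start_antiviral} — 12 facts.

12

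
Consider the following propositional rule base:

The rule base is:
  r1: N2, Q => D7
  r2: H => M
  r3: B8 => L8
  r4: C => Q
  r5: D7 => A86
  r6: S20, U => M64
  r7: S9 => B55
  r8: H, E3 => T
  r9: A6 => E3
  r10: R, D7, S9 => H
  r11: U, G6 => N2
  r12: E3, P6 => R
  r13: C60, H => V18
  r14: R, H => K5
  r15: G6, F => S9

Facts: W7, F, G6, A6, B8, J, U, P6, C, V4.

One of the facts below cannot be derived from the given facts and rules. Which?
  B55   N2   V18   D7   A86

Round 1: r3 [B8 => L8]; r4 [C => Q]; r9 [A6 => E3]; r11 [U, G6 => N2]; r15 [G6, F => S9]. Adds L8, Q, E3, N2, S9.
Round 2: r1 [N2, Q => D7]; r7 [S9 => B55]; r12 [E3, P6 => R]. Adds D7, B55, R.
Round 3: r5 [D7 => A86]; r10 [R, D7, S9 => H]. Adds A86, H.
Round 4: r2 [H => M]; r8 [H, E3 => T]; r14 [R, H => K5]. Adds M, T, K5.
Derived: B55 (round 2), D7 (round 2), N2 (round 1), A86 (round 3). V18 never appears in any round.

V18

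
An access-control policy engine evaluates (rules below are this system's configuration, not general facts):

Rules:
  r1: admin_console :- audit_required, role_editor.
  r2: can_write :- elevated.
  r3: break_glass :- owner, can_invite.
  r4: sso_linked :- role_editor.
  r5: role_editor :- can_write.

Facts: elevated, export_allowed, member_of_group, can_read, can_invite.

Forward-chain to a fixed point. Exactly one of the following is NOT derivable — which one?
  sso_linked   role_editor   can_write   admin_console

admin_console

Round 1: r2 [can_write :- elevated.]. New: can_write.
Round 2: r5 [role_editor :- can_write.]. New: role_editor.
Round 3: r4 [sso_linked :- role_editor.]. New: sso_linked.
Derived: role_editor (round 2), can_write (round 1), sso_linked (round 3). admin_console never appears in any round.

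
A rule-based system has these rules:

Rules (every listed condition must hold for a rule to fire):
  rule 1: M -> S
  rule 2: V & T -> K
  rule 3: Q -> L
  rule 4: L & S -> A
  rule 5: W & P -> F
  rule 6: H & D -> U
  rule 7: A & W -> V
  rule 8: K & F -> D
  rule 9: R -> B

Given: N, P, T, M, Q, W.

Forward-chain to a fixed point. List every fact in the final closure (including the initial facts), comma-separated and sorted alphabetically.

[1] rule 1 [M -> S]; rule 3 [Q -> L]; rule 5 [W & P -> F]. ⇒ new: S, L, F.
[2] rule 4 [L & S -> A]. ⇒ new: A.
[3] rule 7 [A & W -> V]. ⇒ new: V.
[4] rule 2 [V & T -> K]. ⇒ new: K.
[5] rule 8 [K & F -> D]. ⇒ new: D.

A, D, F, K, L, M, N, P, Q, S, T, V, W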